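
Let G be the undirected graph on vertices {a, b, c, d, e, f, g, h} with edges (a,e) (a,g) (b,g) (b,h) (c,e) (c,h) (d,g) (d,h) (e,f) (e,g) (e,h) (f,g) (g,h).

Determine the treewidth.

2

A width-2 tree decomposition is:
Bags: B1 = {e, g, h}  B2 = {d, g, h}  B3 = {b, g, h}  B4 = {e, f, g}  B5 = {a, e, g}  B6 = {c, e, h}
Tree: B1–B2, B1–B3, B1–B4, B4–B5, B1–B6
Every bag has size at most 3, so the width is 3 − 1 = 2 and tw(G) ≤ 2. Conversely, {a, e, g} is a clique of size 3, and the vertices of any clique must share a bag in every tree decomposition; so some bag has ≥ 3 vertices and tw(G) ≥ 2. Therefore the treewidth is 2.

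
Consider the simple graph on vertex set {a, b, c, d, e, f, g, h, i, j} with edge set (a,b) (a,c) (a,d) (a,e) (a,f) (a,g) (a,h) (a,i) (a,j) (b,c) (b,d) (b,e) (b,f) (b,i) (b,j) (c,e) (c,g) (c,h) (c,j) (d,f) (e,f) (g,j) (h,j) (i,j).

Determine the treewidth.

A width-3 tree decomposition is:
Bags: B1 = {a, b, c, e}  B2 = {a, b, e, f}  B3 = {a, b, c, j}  B4 = {a, b, d, f}  B5 = {a, b, i, j}  B6 = {a, c, h, j}  B7 = {a, c, g, j}
Tree: B1–B2, B1–B3, B2–B4, B3–B5, B3–B6, B3–B7
Every bag has size at most 4, so the width is 4 − 1 = 3 and tw(G) ≤ 3. Conversely, {a, c, g, j} is a clique of size 4, and the vertices of any clique must share a bag in every tree decomposition; so some bag has ≥ 4 vertices and tw(G) ≥ 3. Therefore the treewidth is 3.

3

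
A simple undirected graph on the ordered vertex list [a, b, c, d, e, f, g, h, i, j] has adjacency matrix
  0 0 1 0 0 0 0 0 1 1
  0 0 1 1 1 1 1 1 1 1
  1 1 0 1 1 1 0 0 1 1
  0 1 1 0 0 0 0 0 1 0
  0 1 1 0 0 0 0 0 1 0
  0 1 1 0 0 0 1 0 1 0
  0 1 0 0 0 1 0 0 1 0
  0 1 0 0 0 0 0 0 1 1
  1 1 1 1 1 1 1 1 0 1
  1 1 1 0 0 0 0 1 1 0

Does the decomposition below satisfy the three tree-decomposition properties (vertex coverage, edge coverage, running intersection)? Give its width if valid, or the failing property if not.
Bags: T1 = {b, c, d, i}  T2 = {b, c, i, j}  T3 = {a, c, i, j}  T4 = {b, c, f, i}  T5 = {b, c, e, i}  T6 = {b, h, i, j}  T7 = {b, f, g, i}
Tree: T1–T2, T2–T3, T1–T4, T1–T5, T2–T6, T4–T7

Checking the three conditions: (i) the bags cover all of {a, b, c, d, e, f, g, h, i, j}; (ii) for each edge, some bag contains both endpoints; (iii) the bags containing any fixed vertex form a subtree. All hold, so the decomposition is valid with width 4 − 1 = 3.

Yes; width 3.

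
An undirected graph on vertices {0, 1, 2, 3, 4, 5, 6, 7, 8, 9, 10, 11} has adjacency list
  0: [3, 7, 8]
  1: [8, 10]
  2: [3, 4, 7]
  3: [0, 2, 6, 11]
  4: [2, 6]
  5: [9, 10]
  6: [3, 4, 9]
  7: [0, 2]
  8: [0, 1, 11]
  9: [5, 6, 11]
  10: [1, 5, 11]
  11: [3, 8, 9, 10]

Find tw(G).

3

A width-3 tree decomposition is:
Bags: B1 = {0, 2, 4, 7}  B2 = {0, 2, 3, 4}  B3 = {0, 3, 4, 6}  B4 = {0, 3, 6, 8}  B5 = {3, 6, 8, 11}  B6 = {6, 8, 9, 11}  B7 = {1, 8, 9, 11}  B8 = {1, 9, 10, 11}  B9 = {1, 5, 9, 10}
Tree: B1–B2, B2–B3, B3–B4, B4–B5, B5–B6, B6–B7, B7–B8, B8–B9
Each bag holds 4 vertices, so the decomposition has width 3, which upper-bounds the treewidth. For the lower bound: the 4 vertex sets {2,4,7}, {0}, {3}, {6,8,9,11} are disjoint, each induces a connected subgraph, and every pair is joined by at least one edge of G. Contracting each set to a single vertex therefore yields K_{4} as a minor, and since treewidth is minor-monotone, tw(G) ≥ tw(K_{4}) = 3. Therefore the treewidth is 3.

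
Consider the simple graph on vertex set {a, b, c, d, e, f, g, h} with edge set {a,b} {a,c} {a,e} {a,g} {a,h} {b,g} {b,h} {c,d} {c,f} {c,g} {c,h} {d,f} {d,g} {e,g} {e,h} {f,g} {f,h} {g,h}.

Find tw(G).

A width-3 tree decomposition is:
Bags: B1 = {c, f, g, h}  B2 = {c, d, f, g}  B3 = {a, c, g, h}  B4 = {a, b, g, h}  B5 = {a, e, g, h}
Tree: B1–B2, B1–B3, B3–B4, B3–B5
Every bag has size at most 4, so the width is 4 − 1 = 3 and tw(G) ≤ 3. Conversely, {c, d, f, g} is a clique of size 4, and the vertices of any clique must share a bag in every tree decomposition; so some bag has ≥ 4 vertices and tw(G) ≥ 3. Combining the bounds, tw(G) = 3.

3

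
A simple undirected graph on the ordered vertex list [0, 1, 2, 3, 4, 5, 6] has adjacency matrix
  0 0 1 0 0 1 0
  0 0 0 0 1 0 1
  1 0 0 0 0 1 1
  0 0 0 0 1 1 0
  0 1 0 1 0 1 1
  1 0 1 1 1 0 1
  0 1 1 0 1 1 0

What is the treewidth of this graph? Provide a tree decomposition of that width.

Treewidth 2.
One optimal decomposition is:
Bags: B1 = {2, 5, 6}  B2 = {4, 5, 6}  B3 = {3, 4, 5}  B4 = {0, 2, 5}  B5 = {1, 4, 6}
Tree: B1–B2, B2–B3, B1–B4, B2–B5

The largest bag has 3 vertices, giving width 2; this decomposition certifies tw(G) ≤ 2. Conversely, {1, 4, 6} is a clique of size 3, and the vertices of any clique must share a bag in every tree decomposition; so some bag has ≥ 3 vertices and tw(G) ≥ 2. The upper and lower bounds meet at 2, so that is the treewidth.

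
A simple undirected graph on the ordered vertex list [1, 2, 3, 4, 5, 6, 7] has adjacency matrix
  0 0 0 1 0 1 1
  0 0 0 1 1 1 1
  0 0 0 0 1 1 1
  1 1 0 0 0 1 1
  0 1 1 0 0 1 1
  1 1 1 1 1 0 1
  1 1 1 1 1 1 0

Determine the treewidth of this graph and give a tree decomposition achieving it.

Treewidth 3.
One such decomposition:
Bags: B1 = {2, 5, 6, 7}  B2 = {2, 4, 6, 7}  B3 = {1, 4, 6, 7}  B4 = {3, 5, 6, 7}
Tree: B1–B2, B2–B3, B1–B4

Each bag holds 4 vertices, so the decomposition has width 3, which upper-bounds the treewidth. On the other hand G contains the 4-clique {1, 4, 6, 7}. A clique must lie in a single bag of any decomposition, so no decomposition can have width below 3. The upper and lower bounds meet at 3, so that is the treewidth.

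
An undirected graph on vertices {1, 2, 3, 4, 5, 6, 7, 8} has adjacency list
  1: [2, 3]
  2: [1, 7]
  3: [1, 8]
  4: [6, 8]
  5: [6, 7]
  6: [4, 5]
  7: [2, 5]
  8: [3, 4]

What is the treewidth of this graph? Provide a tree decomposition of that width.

Every bag has size at most 3, so the width is 3 − 1 = 2 and tw(G) ≤ 2. Since 6–5–7–2–1–3–8–4–6 is a cycle in G, G is not acyclic. Forests are exactly the graphs of treewidth ≤ 1, so tw(G) ≥ 2. Combining the bounds, tw(G) = 2.

Treewidth 2.
Bags: B1 = {5, 6, 7}  B2 = {2, 6, 7}  B3 = {1, 2, 6}  B4 = {1, 3, 6}  B5 = {3, 6, 8}  B6 = {4, 6, 8}
Tree: B1–B2, B2–B3, B3–B4, B4–B5, B5–B6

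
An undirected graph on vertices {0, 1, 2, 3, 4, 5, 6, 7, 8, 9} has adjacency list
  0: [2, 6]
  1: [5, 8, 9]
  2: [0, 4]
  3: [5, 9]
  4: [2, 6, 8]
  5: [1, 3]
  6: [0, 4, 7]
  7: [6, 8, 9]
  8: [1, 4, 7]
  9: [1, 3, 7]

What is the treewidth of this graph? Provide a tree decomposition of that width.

Every bag has size at most 3, so the width is 3 − 1 = 2 and tw(G) ≤ 2. Since 5–3–9–1–5 is a cycle in G, G is not acyclic. Forests are exactly the graphs of treewidth ≤ 1, so tw(G) ≥ 2. Therefore the treewidth is 2.

Treewidth 2.
One such decomposition:
Bags: B1 = {1, 3, 5}  B2 = {1, 3, 9}  B3 = {1, 8, 9}  B4 = {7, 8, 9}  B5 = {4, 7, 8}  B6 = {4, 6, 7}  B7 = {2, 4, 6}  B8 = {0, 2, 6}
Tree: B1–B2, B2–B3, B3–B4, B4–B5, B5–B6, B6–B7, B7–B8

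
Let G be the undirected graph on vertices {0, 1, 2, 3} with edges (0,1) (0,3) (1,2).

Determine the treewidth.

A width-1 tree decomposition is:
Bags: B1 = {1, 2}  B2 = {0, 1}  B3 = {0, 3}
Tree: B1–B2, B2–B3
Each bag holds 2 vertices, so the decomposition has width 1, which upper-bounds the treewidth. Since G has at least one edge (e.g. 2–1), it is not an edgeless graph, so tw(G) ≥ 1. Therefore the treewidth is 1.

1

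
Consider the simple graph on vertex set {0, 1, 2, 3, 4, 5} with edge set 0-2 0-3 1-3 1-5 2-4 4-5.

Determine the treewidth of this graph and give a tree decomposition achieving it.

Treewidth 2.
Bags: B1 = {1, 3, 5}  B2 = {3, 4, 5}  B3 = {2, 3, 4}  B4 = {0, 2, 3}
Tree: B1–B2, B2–B3, B3–B4

Each bag holds 3 vertices, so the decomposition has width 2, which upper-bounds the treewidth. Since 3–1–5–4–2–0–3 is a cycle in G, G is not acyclic. Forests are exactly the graphs of treewidth ≤ 1, so tw(G) ≥ 2. Combining the bounds, tw(G) = 2.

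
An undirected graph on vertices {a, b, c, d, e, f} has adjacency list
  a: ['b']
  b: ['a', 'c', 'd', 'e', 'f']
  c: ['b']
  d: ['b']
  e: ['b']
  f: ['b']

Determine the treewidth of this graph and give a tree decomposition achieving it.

The largest bag has 2 vertices, giving width 1; this decomposition certifies tw(G) ≤ 1. Any graph with an edge has treewidth ≥ 1, and G has the edge b–c. Therefore the treewidth is 1.

Treewidth 1.
One optimal decomposition is:
Bags: B1 = {b, c}  B2 = {a, b}  B3 = {b, d}  B4 = {b, e}  B5 = {b, f}
Tree: B1–B2, B2–B3, B2–B4, B3–B5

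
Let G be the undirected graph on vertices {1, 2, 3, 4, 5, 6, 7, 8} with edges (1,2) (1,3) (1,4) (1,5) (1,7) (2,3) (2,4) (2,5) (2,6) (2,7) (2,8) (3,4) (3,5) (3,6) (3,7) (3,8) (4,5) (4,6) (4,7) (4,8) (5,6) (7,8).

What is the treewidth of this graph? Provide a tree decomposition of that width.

Every bag has size at most 5, so the width is 5 − 1 = 4 and tw(G) ≤ 4. Conversely, {2, 3, 4, 7, 8} is a clique of size 5, and the vertices of any clique must share a bag in every tree decomposition; so some bag has ≥ 5 vertices and tw(G) ≥ 4. The upper and lower bounds meet at 4, so that is the treewidth.

Treewidth 4.
One such decomposition:
Bags: B1 = {2, 3, 4, 5, 6}  B2 = {1, 2, 3, 4, 5}  B3 = {1, 2, 3, 4, 7}  B4 = {2, 3, 4, 7, 8}
Tree: B1–B2, B2–B3, B3–B4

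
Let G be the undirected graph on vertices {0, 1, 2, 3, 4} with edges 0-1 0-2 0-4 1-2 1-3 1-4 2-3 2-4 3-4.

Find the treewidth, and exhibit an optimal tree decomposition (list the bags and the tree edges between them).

Every bag has size at most 4, so the width is 4 − 1 = 3 and tw(G) ≤ 3. On the other hand G contains the 4-clique {0, 1, 2, 4}. A clique must lie in a single bag of any decomposition, so no decomposition can have width below 3. Hence tw(G) = 3 exactly.

Treewidth 3.
Bags: B1 = {1, 2, 3, 4}  B2 = {0, 1, 2, 4}
Tree: B1–B2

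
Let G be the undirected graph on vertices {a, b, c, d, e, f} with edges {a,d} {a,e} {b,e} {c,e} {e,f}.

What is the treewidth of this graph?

A width-1 tree decomposition is:
Bags: B1 = {c, e}  B2 = {e, f}  B3 = {b, e}  B4 = {a, e}  B5 = {a, d}
Tree: B1–B2, B2–B3, B2–B4, B4–B5
Every bag has size at most 2, so the width is 2 − 1 = 1 and tw(G) ≤ 1. G has an edge, so its treewidth is at least 1. Hence tw(G) = 1 exactly.

1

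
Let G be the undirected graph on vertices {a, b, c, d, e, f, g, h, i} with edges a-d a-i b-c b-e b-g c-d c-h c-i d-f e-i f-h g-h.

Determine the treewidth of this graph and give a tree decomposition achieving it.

Treewidth 3.
One optimal decomposition is:
Bags: B1 = {b, f, g, h}  B2 = {b, c, f, h}  B3 = {b, c, d, f}  B4 = {b, c, d, e}  B5 = {c, d, e, i}  B6 = {a, d, e, i}
Tree: B1–B2, B2–B3, B3–B4, B4–B5, B5–B6

The largest bag has 4 vertices, giving width 3; this decomposition certifies tw(G) ≤ 3. For the lower bound: the 4 vertex sets {f,g,h}, {b}, {c}, {a,d,e,i} are disjoint, each induces a connected subgraph, and every pair is joined by at least one edge of G. Contracting each set to a single vertex therefore yields K_{4} as a minor, and since treewidth is minor-monotone, tw(G) ≥ tw(K_{4}) = 3. The upper and lower bounds meet at 3, so that is the treewidth.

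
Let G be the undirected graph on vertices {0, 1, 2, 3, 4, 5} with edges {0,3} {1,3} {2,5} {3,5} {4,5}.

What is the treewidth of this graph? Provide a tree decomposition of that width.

Treewidth 1.
One optimal decomposition is:
Bags: B1 = {0, 3}  B2 = {3, 5}  B3 = {1, 3}  B4 = {4, 5}  B5 = {2, 5}
Tree: B1–B2, B2–B3, B2–B4, B2–B5

The largest bag has 2 vertices, giving width 1; this decomposition certifies tw(G) ≤ 1. Since G has at least one edge (e.g. 3–0), it is not an edgeless graph, so tw(G) ≥ 1. Therefore the treewidth is 1.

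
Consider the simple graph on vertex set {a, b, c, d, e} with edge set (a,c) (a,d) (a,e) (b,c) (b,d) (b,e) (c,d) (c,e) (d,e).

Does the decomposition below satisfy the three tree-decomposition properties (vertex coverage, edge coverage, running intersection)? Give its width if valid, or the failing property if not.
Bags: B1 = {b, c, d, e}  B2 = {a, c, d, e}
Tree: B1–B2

Vertex coverage: the bags together contain {a, b, c, d, e}, the full vertex set. Edge coverage: each edge of G has both endpoints in at least one bag. Running intersection: for every vertex, the bags containing it form a connected subtree. All three properties hold, so this is a valid tree decomposition of width max|bag| − 1 = 3, and hence tw(G) ≤ 3.

Yes; width 3.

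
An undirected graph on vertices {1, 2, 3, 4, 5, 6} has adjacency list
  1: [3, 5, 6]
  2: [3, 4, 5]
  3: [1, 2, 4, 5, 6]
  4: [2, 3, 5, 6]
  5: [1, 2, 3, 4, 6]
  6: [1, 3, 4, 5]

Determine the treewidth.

A width-3 tree decomposition is:
Bags: B1 = {2, 3, 4, 5}  B2 = {3, 4, 5, 6}  B3 = {1, 3, 5, 6}
Tree: B1–B2, B2–B3
Each bag holds 4 vertices, so the decomposition has width 3, which upper-bounds the treewidth. On the other hand G contains the 4-clique {1, 3, 5, 6}. A clique must lie in a single bag of any decomposition, so no decomposition can have width below 3. Hence tw(G) = 3 exactly.

3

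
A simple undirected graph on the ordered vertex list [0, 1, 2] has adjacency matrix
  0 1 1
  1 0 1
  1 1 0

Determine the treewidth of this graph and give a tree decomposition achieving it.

Treewidth 2.
One such decomposition:
Bags: B1 = {0, 1, 2}
Tree: (single bag)

A single bag containing all 3 vertices is trivially a valid decomposition of width 2. For the lower bound, the 3 vertices {0, 1, 2} are pairwise adjacent, and any tree decomposition puts a clique entirely inside one bag — forcing width ≥ 2. Therefore the treewidth is 2.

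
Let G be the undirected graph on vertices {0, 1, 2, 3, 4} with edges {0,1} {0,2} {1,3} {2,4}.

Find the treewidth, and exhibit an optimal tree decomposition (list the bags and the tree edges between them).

The largest bag has 2 vertices, giving width 1; this decomposition certifies tw(G) ≤ 1. G has an edge, so its treewidth is at least 1. Combining the bounds, tw(G) = 1.

Treewidth 1.
One optimal decomposition is:
Bags: B1 = {0, 1}  B2 = {0, 2}  B3 = {2, 4}  B4 = {1, 3}
Tree: B1–B2, B2–B3, B1–B4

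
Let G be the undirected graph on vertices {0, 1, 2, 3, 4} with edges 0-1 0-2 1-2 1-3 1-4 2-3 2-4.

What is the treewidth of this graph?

A width-2 tree decomposition is:
Bags: B1 = {1, 2, 3}  B2 = {0, 1, 2}  B3 = {1, 2, 4}
Tree: B1–B2, B2–B3
Each bag holds 3 vertices, so the decomposition has width 2, which upper-bounds the treewidth. For the lower bound, the 3 vertices {0, 1, 2} are pairwise adjacent, and any tree decomposition puts a clique entirely inside one bag — forcing width ≥ 2. Combining the bounds, tw(G) = 2.

2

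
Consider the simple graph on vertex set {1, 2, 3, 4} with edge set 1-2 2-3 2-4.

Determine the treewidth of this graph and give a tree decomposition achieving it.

Every bag has size at most 2, so the width is 2 − 1 = 1 and tw(G) ≤ 1. G has an edge, so its treewidth is at least 1. The upper and lower bounds meet at 1, so that is the treewidth.

Treewidth 1.
Bags: B1 = {1, 2}  B2 = {2, 4}  B3 = {2, 3}
Tree: B1–B2, B1–B3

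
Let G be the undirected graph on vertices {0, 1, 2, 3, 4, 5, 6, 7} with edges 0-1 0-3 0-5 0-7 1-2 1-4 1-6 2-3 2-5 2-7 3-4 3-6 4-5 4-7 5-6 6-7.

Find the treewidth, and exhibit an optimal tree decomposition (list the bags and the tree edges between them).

Treewidth 4.
One optimal decomposition is:
Bags: B1 = {1, 3, 5, 6, 7}  B2 = {1, 2, 3, 5, 7}  B3 = {0, 1, 3, 5, 7}  B4 = {1, 3, 4, 5, 7}
Tree: B1–B2, B2–B3, B3–B4

The largest bag has 5 vertices, giving width 4; this decomposition certifies tw(G) ≤ 4. For the lower bound: the 5 vertex sets {3,6}, {2,7}, {0,1}, {5}, {4} are disjoint, each induces a connected subgraph, and every pair is joined by at least one edge of G. Contracting each set to a single vertex therefore yields K_{5} as a minor, and since treewidth is minor-monotone, tw(G) ≥ tw(K_{5}) = 4. Hence tw(G) = 4 exactly.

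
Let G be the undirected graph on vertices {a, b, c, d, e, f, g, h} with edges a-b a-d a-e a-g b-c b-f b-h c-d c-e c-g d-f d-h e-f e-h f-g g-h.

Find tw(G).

A width-4 tree decomposition is:
Bags: B1 = {a, c, e, f, h}  B2 = {a, b, c, f, h}  B3 = {a, c, d, f, h}  B4 = {a, c, f, g, h}
Tree: B1–B2, B2–B3, B3–B4
Each bag holds 5 vertices, so the decomposition has width 4, which upper-bounds the treewidth. For the lower bound: the 5 vertex sets {e,h}, {a,b}, {c,d}, {f}, {g} are disjoint, each induces a connected subgraph, and every pair is joined by at least one edge of G. Contracting each set to a single vertex therefore yields K_{5} as a minor, and since treewidth is minor-monotone, tw(G) ≥ tw(K_{5}) = 4. The upper and lower bounds meet at 4, so that is the treewidth.

4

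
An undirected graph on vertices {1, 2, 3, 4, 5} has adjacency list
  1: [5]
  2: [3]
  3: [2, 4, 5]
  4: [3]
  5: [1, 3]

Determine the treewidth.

1

A width-1 tree decomposition is:
Bags: B1 = {1, 5}  B2 = {3, 5}  B3 = {2, 3}  B4 = {3, 4}
Tree: B1–B2, B2–B3, B2–B4
The largest bag has 2 vertices, giving width 1; this decomposition certifies tw(G) ≤ 1. G has an edge, so its treewidth is at least 1. The upper and lower bounds meet at 1, so that is the treewidth.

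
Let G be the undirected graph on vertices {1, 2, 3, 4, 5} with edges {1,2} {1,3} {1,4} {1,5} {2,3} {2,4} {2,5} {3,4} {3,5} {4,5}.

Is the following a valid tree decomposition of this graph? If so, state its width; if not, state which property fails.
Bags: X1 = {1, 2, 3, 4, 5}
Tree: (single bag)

Yes; width 4.

Vertex coverage: the bags together contain {1, 2, 3, 4, 5}, the full vertex set. Edge coverage: each edge of G has both endpoints in at least one bag. Running intersection: for every vertex, the bags containing it form a connected subtree. All three properties hold, so this is a valid tree decomposition of width max|bag| − 1 = 4, and hence tw(G) ≤ 4.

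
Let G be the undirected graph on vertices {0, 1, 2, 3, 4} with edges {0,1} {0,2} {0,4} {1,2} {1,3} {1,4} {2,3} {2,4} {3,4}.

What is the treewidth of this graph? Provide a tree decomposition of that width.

Treewidth 3.
One such decomposition:
Bags: B1 = {1, 2, 3, 4}  B2 = {0, 1, 2, 4}
Tree: B1–B2

The largest bag has 4 vertices, giving width 3; this decomposition certifies tw(G) ≤ 3. Conversely, {0, 1, 2, 4} is a clique of size 4, and the vertices of any clique must share a bag in every tree decomposition; so some bag has ≥ 4 vertices and tw(G) ≥ 3. Hence tw(G) = 3 exactly.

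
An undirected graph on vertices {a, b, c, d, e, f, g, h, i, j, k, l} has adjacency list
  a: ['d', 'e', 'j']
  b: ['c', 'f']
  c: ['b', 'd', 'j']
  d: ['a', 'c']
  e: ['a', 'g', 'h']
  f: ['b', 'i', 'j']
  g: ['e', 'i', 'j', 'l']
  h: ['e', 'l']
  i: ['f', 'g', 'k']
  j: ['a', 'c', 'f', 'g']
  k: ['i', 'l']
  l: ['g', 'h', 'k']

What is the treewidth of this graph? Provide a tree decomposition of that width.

The largest bag has 4 vertices, giving width 3; this decomposition certifies tw(G) ≤ 3. For the lower bound: the 4 vertex sets {b,c,d}, {f}, {j}, {a,e,g,i} are disjoint, each induces a connected subgraph, and every pair is joined by at least one edge of G. Contracting each set to a single vertex therefore yields K_{4} as a minor, and since treewidth is minor-monotone, tw(G) ≥ tw(K_{4}) = 3. The upper and lower bounds meet at 3, so that is the treewidth.

Treewidth 3.
One such decomposition:
Bags: B1 = {b, c, d, f}  B2 = {c, d, f, j}  B3 = {a, d, f, j}  B4 = {a, f, i, j}  B5 = {a, g, i, j}  B6 = {a, e, g, i}  B7 = {e, g, i, k}  B8 = {e, g, k, l}  B9 = {e, h, k, l}
Tree: B1–B2, B2–B3, B3–B4, B4–B5, B5–B6, B6–B7, B7–B8, B8–B9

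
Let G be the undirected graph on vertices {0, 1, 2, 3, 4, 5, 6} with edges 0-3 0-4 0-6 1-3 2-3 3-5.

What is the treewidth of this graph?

1

A width-1 tree decomposition is:
Bags: B1 = {0, 4}  B2 = {0, 3}  B3 = {2, 3}  B4 = {0, 6}  B5 = {3, 5}  B6 = {1, 3}
Tree: B1–B2, B2–B3, B2–B4, B3–B5, B3–B6
Each bag holds 2 vertices, so the decomposition has width 1, which upper-bounds the treewidth. G has an edge, so its treewidth is at least 1. The upper and lower bounds meet at 1, so that is the treewidth.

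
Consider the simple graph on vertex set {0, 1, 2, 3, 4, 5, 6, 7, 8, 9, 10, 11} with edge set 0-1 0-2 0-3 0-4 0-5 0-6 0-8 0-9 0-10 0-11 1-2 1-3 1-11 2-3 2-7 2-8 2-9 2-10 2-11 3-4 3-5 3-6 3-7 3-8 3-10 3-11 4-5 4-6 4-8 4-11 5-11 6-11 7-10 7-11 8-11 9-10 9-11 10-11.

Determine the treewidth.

A width-4 tree decomposition is:
Bags: B1 = {0, 2, 3, 8, 11}  B2 = {0, 2, 3, 10, 11}  B3 = {0, 3, 4, 8, 11}  B4 = {0, 3, 4, 6, 11}  B5 = {0, 2, 9, 10, 11}  B6 = {0, 3, 4, 5, 11}  B7 = {2, 3, 7, 10, 11}  B8 = {0, 1, 2, 3, 11}
Tree: B1–B2, B1–B3, B3–B4, B2–B5, B4–B6, B2–B7, B2–B8
Each bag holds 5 vertices, so the decomposition has width 4, which upper-bounds the treewidth. On the other hand G contains the 5-clique {0, 2, 9, 10, 11}. A clique must lie in a single bag of any decomposition, so no decomposition can have width below 4. The upper and lower bounds meet at 4, so that is the treewidth.

4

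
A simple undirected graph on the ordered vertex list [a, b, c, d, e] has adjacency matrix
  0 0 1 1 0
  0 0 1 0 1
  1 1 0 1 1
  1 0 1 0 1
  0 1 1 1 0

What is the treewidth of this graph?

2

A width-2 tree decomposition is:
Bags: B1 = {b, c, e}  B2 = {c, d, e}  B3 = {a, c, d}
Tree: B1–B2, B2–B3
Each bag holds 3 vertices, so the decomposition has width 2, which upper-bounds the treewidth. On the other hand G contains the 3-clique {c, d, e}. A clique must lie in a single bag of any decomposition, so no decomposition can have width below 2. Hence tw(G) = 2 exactly.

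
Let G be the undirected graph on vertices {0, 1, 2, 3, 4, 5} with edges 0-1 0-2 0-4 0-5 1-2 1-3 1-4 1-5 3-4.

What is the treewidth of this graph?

A width-2 tree decomposition is:
Bags: B1 = {0, 1, 5}  B2 = {0, 1, 4}  B3 = {1, 3, 4}  B4 = {0, 1, 2}
Tree: B1–B2, B2–B3, B1–B4
Each bag holds 3 vertices, so the decomposition has width 2, which upper-bounds the treewidth. On the other hand G contains the 3-clique {0, 1, 2}. A clique must lie in a single bag of any decomposition, so no decomposition can have width below 2. Therefore the treewidth is 2.

2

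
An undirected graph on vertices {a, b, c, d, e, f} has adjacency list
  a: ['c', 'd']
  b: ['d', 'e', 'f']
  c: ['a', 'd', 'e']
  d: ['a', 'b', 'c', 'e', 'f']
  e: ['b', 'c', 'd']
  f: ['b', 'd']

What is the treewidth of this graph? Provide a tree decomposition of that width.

Treewidth 2.
Bags: B1 = {b, d, e}  B2 = {c, d, e}  B3 = {a, c, d}  B4 = {b, d, f}
Tree: B1–B2, B2–B3, B1–B4

The largest bag has 3 vertices, giving width 2; this decomposition certifies tw(G) ≤ 2. For the lower bound, the 3 vertices {c, d, e} are pairwise adjacent, and any tree decomposition puts a clique entirely inside one bag — forcing width ≥ 2. The upper and lower bounds meet at 2, so that is the treewidth.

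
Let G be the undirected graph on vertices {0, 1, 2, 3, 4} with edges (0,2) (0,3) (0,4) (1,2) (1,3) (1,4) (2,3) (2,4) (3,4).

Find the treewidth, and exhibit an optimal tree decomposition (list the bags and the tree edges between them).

Treewidth 3.
One optimal decomposition is:
Bags: B1 = {1, 2, 3, 4}  B2 = {0, 2, 3, 4}
Tree: B1–B2

Every bag has size at most 4, so the width is 4 − 1 = 3 and tw(G) ≤ 3. On the other hand G contains the 4-clique {0, 2, 3, 4}. A clique must lie in a single bag of any decomposition, so no decomposition can have width below 3. Combining the bounds, tw(G) = 3.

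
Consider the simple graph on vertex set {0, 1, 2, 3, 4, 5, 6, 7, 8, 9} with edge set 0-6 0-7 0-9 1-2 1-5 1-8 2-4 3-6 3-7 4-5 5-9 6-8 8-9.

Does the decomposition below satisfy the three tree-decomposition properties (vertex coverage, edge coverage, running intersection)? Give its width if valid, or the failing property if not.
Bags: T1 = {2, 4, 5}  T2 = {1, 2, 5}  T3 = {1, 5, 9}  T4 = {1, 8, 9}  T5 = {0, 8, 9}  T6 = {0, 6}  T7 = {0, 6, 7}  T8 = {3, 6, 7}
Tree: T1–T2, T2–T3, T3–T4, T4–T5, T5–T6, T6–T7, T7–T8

No — edge (8,6) lies in no bag.

A tree decomposition must satisfy three properties: every vertex lies in some bag; for every edge, both endpoints lie together in some bag; and for every vertex, the bags containing it form a connected subtree. Here edge (8,6) lies in no bag, so the decomposition is invalid.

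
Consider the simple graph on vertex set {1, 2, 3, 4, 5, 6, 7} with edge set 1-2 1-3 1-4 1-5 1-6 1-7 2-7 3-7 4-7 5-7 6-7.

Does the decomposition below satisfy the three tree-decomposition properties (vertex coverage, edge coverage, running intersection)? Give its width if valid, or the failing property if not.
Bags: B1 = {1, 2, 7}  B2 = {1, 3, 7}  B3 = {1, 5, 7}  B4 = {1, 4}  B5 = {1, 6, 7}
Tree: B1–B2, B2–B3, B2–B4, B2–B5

No — edge (7,4) lies in no bag.

A tree decomposition must satisfy three properties: every vertex lies in some bag; for every edge, both endpoints lie together in some bag; and for every vertex, the bags containing it form a connected subtree. Here edge (7,4) lies in no bag, so the decomposition is invalid.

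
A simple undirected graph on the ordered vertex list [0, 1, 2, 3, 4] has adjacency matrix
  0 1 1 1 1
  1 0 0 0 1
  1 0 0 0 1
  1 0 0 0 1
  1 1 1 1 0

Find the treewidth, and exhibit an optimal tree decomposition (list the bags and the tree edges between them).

Treewidth 2.
One such decomposition:
Bags: B1 = {0, 2, 4}  B2 = {0, 3, 4}  B3 = {0, 1, 4}
Tree: B1–B2, B1–B3

Each bag holds 3 vertices, so the decomposition has width 2, which upper-bounds the treewidth. For the lower bound, the 3 vertices {0, 1, 4} are pairwise adjacent, and any tree decomposition puts a clique entirely inside one bag — forcing width ≥ 2. Combining the bounds, tw(G) = 2.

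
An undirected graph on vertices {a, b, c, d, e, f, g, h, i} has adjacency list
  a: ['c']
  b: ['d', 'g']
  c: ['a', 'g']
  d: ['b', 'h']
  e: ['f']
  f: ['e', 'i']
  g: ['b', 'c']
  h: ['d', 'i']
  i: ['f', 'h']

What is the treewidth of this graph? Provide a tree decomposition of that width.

Each bag holds 2 vertices, so the decomposition has width 1, which upper-bounds the treewidth. Any graph with an edge has treewidth ≥ 1, and G has the edge e–f. Combining the bounds, tw(G) = 1.

Treewidth 1.
Bags: B1 = {e, f}  B2 = {f, i}  B3 = {h, i}  B4 = {d, h}  B5 = {b, d}  B6 = {b, g}  B7 = {c, g}  B8 = {a, c}
Tree: B1–B2, B2–B3, B3–B4, B4–B5, B5–B6, B6–B7, B7–B8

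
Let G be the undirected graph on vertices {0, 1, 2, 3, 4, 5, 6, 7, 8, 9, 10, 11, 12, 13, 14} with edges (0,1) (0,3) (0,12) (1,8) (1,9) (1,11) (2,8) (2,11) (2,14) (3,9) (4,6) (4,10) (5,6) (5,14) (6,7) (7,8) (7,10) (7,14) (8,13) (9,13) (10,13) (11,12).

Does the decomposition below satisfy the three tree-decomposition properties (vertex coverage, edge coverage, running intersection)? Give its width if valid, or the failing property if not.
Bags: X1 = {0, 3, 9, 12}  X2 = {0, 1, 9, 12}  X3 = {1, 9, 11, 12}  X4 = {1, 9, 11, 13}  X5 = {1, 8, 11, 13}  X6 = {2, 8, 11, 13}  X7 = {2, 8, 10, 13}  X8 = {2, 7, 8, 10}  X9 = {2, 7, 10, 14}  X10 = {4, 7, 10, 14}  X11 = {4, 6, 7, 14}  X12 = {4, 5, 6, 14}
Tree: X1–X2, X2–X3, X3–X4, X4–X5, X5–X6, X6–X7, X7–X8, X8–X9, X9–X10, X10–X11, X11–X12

Yes; width 3.

Checking the three conditions: (i) the bags cover all of {0, 1, 2, 3, 4, 5, 6, 7, 8, 9, 10, 11, 12, 13, 14}; (ii) for each edge, some bag contains both endpoints; (iii) the bags containing any fixed vertex form a subtree. All hold, so the decomposition is valid with width 4 − 1 = 3.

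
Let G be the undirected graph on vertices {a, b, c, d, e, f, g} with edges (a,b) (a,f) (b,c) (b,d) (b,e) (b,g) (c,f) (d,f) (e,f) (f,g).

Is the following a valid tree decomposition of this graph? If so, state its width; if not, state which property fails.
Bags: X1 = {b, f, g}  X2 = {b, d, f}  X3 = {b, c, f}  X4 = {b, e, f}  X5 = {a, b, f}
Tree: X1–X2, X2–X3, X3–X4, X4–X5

Checking the three conditions: (i) the bags cover all of {a, b, c, d, e, f, g}; (ii) for each edge, some bag contains both endpoints; (iii) the bags containing any fixed vertex form a subtree. All hold, so the decomposition is valid with width 3 − 1 = 2.

Yes; width 2.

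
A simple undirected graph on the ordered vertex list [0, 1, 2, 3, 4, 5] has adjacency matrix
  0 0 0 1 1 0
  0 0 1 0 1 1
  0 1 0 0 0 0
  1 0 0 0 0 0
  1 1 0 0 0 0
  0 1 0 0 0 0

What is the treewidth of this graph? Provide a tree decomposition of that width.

The largest bag has 2 vertices, giving width 1; this decomposition certifies tw(G) ≤ 1. Any graph with an edge has treewidth ≥ 1, and G has the edge 0–4. Combining the bounds, tw(G) = 1.

Treewidth 1.
Bags: B1 = {0, 4}  B2 = {0, 3}  B3 = {1, 4}  B4 = {1, 2}  B5 = {1, 5}
Tree: B1–B2, B1–B3, B3–B4, B3–B5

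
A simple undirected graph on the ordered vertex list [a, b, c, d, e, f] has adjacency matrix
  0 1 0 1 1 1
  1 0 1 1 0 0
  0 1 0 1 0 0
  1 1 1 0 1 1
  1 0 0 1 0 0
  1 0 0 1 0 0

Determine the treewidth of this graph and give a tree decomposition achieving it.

Treewidth 2.
One optimal decomposition is:
Bags: B1 = {a, d, e}  B2 = {a, b, d}  B3 = {a, d, f}  B4 = {b, c, d}
Tree: B1–B2, B1–B3, B2–B4

The largest bag has 3 vertices, giving width 2; this decomposition certifies tw(G) ≤ 2. For the lower bound, the 3 vertices {b, c, d} are pairwise adjacent, and any tree decomposition puts a clique entirely inside one bag — forcing width ≥ 2. Therefore the treewidth is 2.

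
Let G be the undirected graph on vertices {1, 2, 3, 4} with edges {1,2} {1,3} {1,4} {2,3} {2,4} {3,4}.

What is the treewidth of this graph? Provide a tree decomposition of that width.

Treewidth 3.
One such decomposition:
Bags: B1 = {1, 2, 3, 4}
Tree: (single bag)

With just one bag of size 4, the width is 4 − 1 = 3, so tw(G) ≤ 3. On the other hand G contains the 4-clique {1, 2, 3, 4}. A clique must lie in a single bag of any decomposition, so no decomposition can have width below 3. The upper and lower bounds meet at 3, so that is the treewidth.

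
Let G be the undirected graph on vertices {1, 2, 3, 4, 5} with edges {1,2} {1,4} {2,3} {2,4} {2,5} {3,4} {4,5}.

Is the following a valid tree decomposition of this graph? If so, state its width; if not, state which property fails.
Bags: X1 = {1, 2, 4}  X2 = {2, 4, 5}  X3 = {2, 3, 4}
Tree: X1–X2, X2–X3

Vertex coverage: the bags together contain {1, 2, 3, 4, 5}, the full vertex set. Edge coverage: each edge of G has both endpoints in at least one bag. Running intersection: for every vertex, the bags containing it form a connected subtree. All three properties hold, so this is a valid tree decomposition of width max|bag| − 1 = 2, and hence tw(G) ≤ 2.

Yes; width 2.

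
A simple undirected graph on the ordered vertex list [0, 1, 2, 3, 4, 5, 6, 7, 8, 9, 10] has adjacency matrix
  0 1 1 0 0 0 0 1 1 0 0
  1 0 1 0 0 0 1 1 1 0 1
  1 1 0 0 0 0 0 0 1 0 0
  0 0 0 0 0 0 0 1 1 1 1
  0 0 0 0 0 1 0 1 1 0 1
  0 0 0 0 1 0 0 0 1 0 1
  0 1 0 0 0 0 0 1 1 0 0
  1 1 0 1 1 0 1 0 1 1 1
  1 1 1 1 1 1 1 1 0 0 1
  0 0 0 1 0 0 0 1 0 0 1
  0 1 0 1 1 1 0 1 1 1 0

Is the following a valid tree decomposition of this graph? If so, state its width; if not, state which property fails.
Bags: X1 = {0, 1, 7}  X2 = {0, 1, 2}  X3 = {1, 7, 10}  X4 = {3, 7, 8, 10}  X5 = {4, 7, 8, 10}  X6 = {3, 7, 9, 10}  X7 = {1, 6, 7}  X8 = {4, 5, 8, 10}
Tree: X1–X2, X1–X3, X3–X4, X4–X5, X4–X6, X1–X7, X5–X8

No — edge (8,0) lies in no bag.

A tree decomposition must satisfy three properties: every vertex lies in some bag; for every edge, both endpoints lie together in some bag; and for every vertex, the bags containing it form a connected subtree. Here edge (8,0) lies in no bag, so the decomposition is invalid.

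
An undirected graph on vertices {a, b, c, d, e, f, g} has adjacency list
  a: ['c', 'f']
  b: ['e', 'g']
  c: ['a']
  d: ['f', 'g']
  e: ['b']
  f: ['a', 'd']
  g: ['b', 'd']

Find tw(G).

A width-1 tree decomposition is:
Bags: B1 = {a, c}  B2 = {a, f}  B3 = {d, f}  B4 = {d, g}  B5 = {b, g}  B6 = {b, e}
Tree: B1–B2, B2–B3, B3–B4, B4–B5, B5–B6
The largest bag has 2 vertices, giving width 1; this decomposition certifies tw(G) ≤ 1. Since G has at least one edge (e.g. c–a), it is not an edgeless graph, so tw(G) ≥ 1. Hence tw(G) = 1 exactly.

1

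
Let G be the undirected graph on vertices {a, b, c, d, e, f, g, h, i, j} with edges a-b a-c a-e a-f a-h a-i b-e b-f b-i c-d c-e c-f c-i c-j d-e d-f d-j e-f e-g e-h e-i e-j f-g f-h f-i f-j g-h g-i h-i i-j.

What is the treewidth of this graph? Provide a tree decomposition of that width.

Every bag has size at most 5, so the width is 5 − 1 = 4 and tw(G) ≤ 4. For the lower bound, the 5 vertices {c, d, e, f, j} are pairwise adjacent, and any tree decomposition puts a clique entirely inside one bag — forcing width ≥ 4. The upper and lower bounds meet at 4, so that is the treewidth.

Treewidth 4.
One such decomposition:
Bags: B1 = {c, e, f, i, j}  B2 = {c, d, e, f, j}  B3 = {a, c, e, f, i}  B4 = {a, b, e, f, i}  B5 = {a, e, f, h, i}  B6 = {e, f, g, h, i}
Tree: B1–B2, B1–B3, B3–B4, B4–B5, B5–B6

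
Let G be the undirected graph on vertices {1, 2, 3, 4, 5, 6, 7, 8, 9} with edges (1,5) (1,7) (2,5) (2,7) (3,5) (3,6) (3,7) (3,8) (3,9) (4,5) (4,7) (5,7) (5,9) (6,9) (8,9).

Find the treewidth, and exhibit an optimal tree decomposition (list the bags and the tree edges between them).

Each bag holds 3 vertices, so the decomposition has width 2, which upper-bounds the treewidth. On the other hand G contains the 3-clique {3, 8, 9}. A clique must lie in a single bag of any decomposition, so no decomposition can have width below 2. Combining the bounds, tw(G) = 2.

Treewidth 2.
Bags: B1 = {3, 5, 7}  B2 = {4, 5, 7}  B3 = {2, 5, 7}  B4 = {3, 5, 9}  B5 = {3, 6, 9}  B6 = {1, 5, 7}  B7 = {3, 8, 9}
Tree: B1–B2, B2–B3, B1–B4, B4–B5, B2–B6, B4–B7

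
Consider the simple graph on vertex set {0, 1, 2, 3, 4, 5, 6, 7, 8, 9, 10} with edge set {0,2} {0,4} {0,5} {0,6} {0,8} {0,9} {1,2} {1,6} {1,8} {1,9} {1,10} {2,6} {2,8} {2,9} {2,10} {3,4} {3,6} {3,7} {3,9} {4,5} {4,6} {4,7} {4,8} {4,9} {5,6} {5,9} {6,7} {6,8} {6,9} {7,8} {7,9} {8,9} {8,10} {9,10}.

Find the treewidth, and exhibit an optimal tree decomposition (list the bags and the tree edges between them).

Treewidth 4.
One optimal decomposition is:
Bags: B1 = {0, 4, 5, 6, 9}  B2 = {0, 4, 6, 8, 9}  B3 = {0, 2, 6, 8, 9}  B4 = {1, 2, 6, 8, 9}  B5 = {4, 6, 7, 8, 9}  B6 = {1, 2, 8, 9, 10}  B7 = {3, 4, 6, 7, 9}
Tree: B1–B2, B2–B3, B3–B4, B2–B5, B4–B6, B5–B7

The largest bag has 5 vertices, giving width 4; this decomposition certifies tw(G) ≤ 4. For the lower bound, the 5 vertices {1, 2, 8, 9, 10} are pairwise adjacent, and any tree decomposition puts a clique entirely inside one bag — forcing width ≥ 4. Combining the bounds, tw(G) = 4.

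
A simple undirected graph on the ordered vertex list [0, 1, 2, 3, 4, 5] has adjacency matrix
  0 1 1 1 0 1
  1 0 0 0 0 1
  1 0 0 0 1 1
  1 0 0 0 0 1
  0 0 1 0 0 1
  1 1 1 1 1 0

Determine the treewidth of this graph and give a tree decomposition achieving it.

The largest bag has 3 vertices, giving width 2; this decomposition certifies tw(G) ≤ 2. On the other hand G contains the 3-clique {0, 1, 5}. A clique must lie in a single bag of any decomposition, so no decomposition can have width below 2. Hence tw(G) = 2 exactly.

Treewidth 2.
One optimal decomposition is:
Bags: B1 = {0, 3, 5}  B2 = {0, 1, 5}  B3 = {0, 2, 5}  B4 = {2, 4, 5}
Tree: B1–B2, B1–B3, B3–B4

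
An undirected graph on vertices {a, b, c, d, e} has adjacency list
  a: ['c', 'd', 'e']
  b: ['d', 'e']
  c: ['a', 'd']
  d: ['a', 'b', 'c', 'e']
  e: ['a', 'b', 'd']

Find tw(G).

2

A width-2 tree decomposition is:
Bags: B1 = {a, c, d}  B2 = {a, d, e}  B3 = {b, d, e}
Tree: B1–B2, B2–B3
The largest bag has 3 vertices, giving width 2; this decomposition certifies tw(G) ≤ 2. For the lower bound, the 3 vertices {a, d, e} are pairwise adjacent, and any tree decomposition puts a clique entirely inside one bag — forcing width ≥ 2. The upper and lower bounds meet at 2, so that is the treewidth.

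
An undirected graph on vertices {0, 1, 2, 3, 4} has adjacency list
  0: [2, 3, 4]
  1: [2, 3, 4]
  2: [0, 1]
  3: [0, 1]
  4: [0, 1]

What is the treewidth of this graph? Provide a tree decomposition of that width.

Treewidth 2.
One such decomposition:
Bags: B1 = {0, 1, 4}  B2 = {0, 1, 3}  B3 = {0, 1, 2}
Tree: B1–B2, B2–B3

Each bag holds 3 vertices, so the decomposition has width 2, which upper-bounds the treewidth. For the lower bound, G contains the cycle 0–4–1–3–0, so G is not a forest; only forests have treewidth ≤ 1, hence tw(G) ≥ 2. The upper and lower bounds meet at 2, so that is the treewidth.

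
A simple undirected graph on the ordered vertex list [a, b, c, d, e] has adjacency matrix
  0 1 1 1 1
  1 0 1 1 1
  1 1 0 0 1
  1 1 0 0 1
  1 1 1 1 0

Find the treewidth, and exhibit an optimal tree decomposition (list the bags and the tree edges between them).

The largest bag has 4 vertices, giving width 3; this decomposition certifies tw(G) ≤ 3. Conversely, {a, b, d, e} is a clique of size 4, and the vertices of any clique must share a bag in every tree decomposition; so some bag has ≥ 4 vertices and tw(G) ≥ 3. Therefore the treewidth is 3.

Treewidth 3.
Bags: B1 = {a, b, d, e}  B2 = {a, b, c, e}
Tree: B1–B2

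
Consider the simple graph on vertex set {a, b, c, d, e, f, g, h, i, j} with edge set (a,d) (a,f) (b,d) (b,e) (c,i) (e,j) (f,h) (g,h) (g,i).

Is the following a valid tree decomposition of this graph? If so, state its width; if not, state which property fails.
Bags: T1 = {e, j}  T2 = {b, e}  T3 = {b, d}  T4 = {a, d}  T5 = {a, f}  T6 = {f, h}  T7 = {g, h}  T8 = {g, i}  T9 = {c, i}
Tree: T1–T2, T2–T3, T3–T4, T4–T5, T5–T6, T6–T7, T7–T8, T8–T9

Yes; width 1.

Checking the three conditions: (i) the bags cover all of {a, b, c, d, e, f, g, h, i, j}; (ii) for each edge, some bag contains both endpoints; (iii) the bags containing any fixed vertex form a subtree. All hold, so the decomposition is valid with width 2 − 1 = 1.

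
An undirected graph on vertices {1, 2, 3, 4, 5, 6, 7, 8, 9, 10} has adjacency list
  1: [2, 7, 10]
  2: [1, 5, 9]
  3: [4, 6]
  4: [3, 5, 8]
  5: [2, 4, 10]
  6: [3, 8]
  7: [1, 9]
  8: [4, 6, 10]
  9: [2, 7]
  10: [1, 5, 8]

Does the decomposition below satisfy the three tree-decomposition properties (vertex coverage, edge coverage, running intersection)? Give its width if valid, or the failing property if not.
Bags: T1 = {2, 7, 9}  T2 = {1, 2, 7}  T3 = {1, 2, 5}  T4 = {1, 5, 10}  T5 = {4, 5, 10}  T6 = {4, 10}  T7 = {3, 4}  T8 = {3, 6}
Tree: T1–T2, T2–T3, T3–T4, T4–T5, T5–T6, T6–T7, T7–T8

No — vertex 8 appears in no bag.

A tree decomposition must satisfy three properties: every vertex lies in some bag; for every edge, both endpoints lie together in some bag; and for every vertex, the bags containing it form a connected subtree. Here vertex 8 appears in no bag, so the decomposition is invalid.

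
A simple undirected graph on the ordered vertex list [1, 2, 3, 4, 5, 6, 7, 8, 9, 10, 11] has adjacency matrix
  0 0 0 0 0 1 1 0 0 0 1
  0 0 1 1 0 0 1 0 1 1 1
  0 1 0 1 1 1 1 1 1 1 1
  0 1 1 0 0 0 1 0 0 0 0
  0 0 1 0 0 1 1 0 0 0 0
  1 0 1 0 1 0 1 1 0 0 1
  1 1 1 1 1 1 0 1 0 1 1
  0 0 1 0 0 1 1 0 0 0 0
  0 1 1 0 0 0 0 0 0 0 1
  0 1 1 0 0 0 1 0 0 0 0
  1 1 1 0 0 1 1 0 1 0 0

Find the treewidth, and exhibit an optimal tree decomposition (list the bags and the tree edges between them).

The largest bag has 4 vertices, giving width 3; this decomposition certifies tw(G) ≤ 3. For the lower bound, the 4 vertices {1, 6, 7, 11} are pairwise adjacent, and any tree decomposition puts a clique entirely inside one bag — forcing width ≥ 3. Combining the bounds, tw(G) = 3.

Treewidth 3.
One optimal decomposition is:
Bags: B1 = {2, 3, 4, 7}  B2 = {2, 3, 7, 10}  B3 = {2, 3, 7, 11}  B4 = {2, 3, 9, 11}  B5 = {3, 6, 7, 11}  B6 = {3, 5, 6, 7}  B7 = {1, 6, 7, 11}  B8 = {3, 6, 7, 8}
Tree: B1–B2, B2–B3, B3–B4, B3–B5, B5–B6, B5–B7, B5–B8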